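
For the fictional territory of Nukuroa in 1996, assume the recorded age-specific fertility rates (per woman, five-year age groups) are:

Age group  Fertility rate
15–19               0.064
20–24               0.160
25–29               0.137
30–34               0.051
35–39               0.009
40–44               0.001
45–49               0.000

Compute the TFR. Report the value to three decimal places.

Sum of ASFRs = 0.064 + 0.160 + 0.137 + 0.051 + 0.009 + 0.001 + 0.000 = 0.422
TFR = 5 × 0.422 = 2.11

2.110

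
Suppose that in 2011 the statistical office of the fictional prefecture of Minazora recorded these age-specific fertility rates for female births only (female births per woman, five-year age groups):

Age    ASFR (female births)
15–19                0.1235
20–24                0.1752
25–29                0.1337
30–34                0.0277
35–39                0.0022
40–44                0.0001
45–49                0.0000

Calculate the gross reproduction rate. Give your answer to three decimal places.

2.312

Sum of female ASFRs = 0.1235 + 0.1752 + 0.1337 + 0.0277 + 0.0022 + 0.0001 + 0.0000 = 0.4624
GRR = 5 × 0.4624 = 2.312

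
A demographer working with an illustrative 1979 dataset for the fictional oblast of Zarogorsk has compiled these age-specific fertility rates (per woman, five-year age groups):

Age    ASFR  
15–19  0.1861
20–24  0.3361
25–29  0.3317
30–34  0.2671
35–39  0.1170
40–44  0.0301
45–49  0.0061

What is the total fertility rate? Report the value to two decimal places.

6.37

Sum of ASFRs = 0.1861 + 0.3361 + 0.3317 + 0.2671 + 0.1170 + 0.0301 + 0.0061 = 1.2742
TFR = 5 × 1.2742 = 6.371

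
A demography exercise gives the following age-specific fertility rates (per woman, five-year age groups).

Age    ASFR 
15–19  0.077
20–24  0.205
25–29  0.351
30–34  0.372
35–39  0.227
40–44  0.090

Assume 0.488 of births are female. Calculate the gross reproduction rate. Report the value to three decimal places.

Proportion female at birth = 0.488.
Sum of ASFRs = 0.077 + 0.205 + 0.351 + 0.372 + 0.227 + 0.090 = 1.322
TFR = 5 × 1.322 = 6.61
GRR = 0.488 × 6.61 = 3.22568

3.226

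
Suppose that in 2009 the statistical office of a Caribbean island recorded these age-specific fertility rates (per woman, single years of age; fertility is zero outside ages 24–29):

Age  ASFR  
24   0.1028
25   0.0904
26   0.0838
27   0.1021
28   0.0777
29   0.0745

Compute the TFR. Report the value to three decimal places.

0.531

Sum of ASFRs = 0.1028 + 0.0904 + 0.0838 + 0.1021 + 0.0777 + 0.0745 = 0.5313
TFR = 0.5313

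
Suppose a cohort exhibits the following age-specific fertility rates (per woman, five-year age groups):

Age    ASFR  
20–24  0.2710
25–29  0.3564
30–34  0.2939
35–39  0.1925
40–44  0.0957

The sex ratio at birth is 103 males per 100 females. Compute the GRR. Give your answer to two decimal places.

2.98

Proportion female at birth = 100 / (100 + 103) = 0.49261.
Sum of ASFRs = 0.2710 + 0.3564 + 0.2939 + 0.1925 + 0.0957 = 1.2095
TFR = 5 × 1.2095 = 6.0475
GRR = 0.49261 × 6.0475 = 2.97906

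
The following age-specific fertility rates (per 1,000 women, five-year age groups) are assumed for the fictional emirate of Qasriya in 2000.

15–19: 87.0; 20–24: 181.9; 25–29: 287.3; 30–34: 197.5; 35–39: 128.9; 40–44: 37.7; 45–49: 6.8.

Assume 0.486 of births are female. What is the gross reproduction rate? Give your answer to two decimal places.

Proportion female at birth = 0.486.
Sum of ASFRs = 87.0 + 181.9 + 287.3 + 197.5 + 128.9 + 37.7 + 6.8 = 927.1
TFR = 5 × 927.1 / 1000 = 4.6355
GRR = 0.486 × 4.6355 = 2.25285

2.25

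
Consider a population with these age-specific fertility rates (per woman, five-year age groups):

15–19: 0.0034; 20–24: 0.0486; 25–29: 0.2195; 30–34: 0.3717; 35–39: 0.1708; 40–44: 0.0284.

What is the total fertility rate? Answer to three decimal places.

4.212

Sum of ASFRs = 0.0034 + 0.0486 + 0.2195 + 0.3717 + 0.1708 + 0.0284 = 0.8424
TFR = 5 × 0.8424 = 4.212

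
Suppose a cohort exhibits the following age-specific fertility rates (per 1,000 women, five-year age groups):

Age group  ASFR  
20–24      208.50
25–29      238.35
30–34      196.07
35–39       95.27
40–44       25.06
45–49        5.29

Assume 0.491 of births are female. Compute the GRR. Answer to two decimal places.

Proportion female at birth = 0.491.
Sum of ASFRs = 208.50 + 238.35 + 196.07 + 95.27 + 25.06 + 5.29 = 768.54
TFR = 5 × 768.54 / 1000 = 3.8427
GRR = 0.491 × 3.8427 = 1.88677

1.89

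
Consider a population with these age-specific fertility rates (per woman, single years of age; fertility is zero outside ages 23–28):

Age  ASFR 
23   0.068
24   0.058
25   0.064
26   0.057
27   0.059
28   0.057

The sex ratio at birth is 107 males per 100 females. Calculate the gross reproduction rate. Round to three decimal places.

0.175

Proportion female at birth = 100 / (100 + 107) = 0.48309.
Sum of ASFRs = 0.068 + 0.058 + 0.064 + 0.057 + 0.059 + 0.057 = 0.363
TFR = 0.363
GRR = 0.48309 × 0.363 = 0.17536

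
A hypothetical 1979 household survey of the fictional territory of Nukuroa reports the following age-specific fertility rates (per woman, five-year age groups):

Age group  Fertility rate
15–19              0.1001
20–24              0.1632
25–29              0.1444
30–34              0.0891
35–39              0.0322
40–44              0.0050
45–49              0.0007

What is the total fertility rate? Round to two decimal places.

2.67

Sum of ASFRs = 0.1001 + 0.1632 + 0.1444 + 0.0891 + 0.0322 + 0.0050 + 0.0007 = 0.5347
TFR = 5 × 0.5347 = 2.6735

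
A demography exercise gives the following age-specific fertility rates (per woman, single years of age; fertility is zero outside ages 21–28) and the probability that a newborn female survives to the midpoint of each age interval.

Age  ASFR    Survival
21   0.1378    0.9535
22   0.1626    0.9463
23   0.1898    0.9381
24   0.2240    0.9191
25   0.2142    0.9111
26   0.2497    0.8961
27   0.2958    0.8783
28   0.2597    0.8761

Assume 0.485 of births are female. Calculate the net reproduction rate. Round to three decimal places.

0.764

Proportion female at birth = 0.485.
Survival-weighted fertility by age (1·fₓ·Sₓ):
  21: 1 × 0.1378 × 0.9535 = 0.13139
  22: 1 × 0.1626 × 0.9463 = 0.15387
  23: 1 × 0.1898 × 0.9381 = 0.17805
  24: 1 × 0.2240 × 0.9191 = 0.20588
  25: 1 × 0.2142 × 0.9111 = 0.19516
  26: 1 × 0.2497 × 0.8961 = 0.22376
  27: 1 × 0.2958 × 0.8783 = 0.25980
  28: 1 × 0.2597 × 0.8761 = 0.22752
Sum = 1.57543
NRR = 0.485 × 1.57543 = 0.76408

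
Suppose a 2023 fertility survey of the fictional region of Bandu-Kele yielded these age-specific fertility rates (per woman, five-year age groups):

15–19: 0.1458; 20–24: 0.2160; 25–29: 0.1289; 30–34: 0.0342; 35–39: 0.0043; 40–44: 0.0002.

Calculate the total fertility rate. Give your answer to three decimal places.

Sum of ASFRs = 0.1458 + 0.2160 + 0.1289 + 0.0342 + 0.0043 + 0.0002 = 0.5294
TFR = 5 × 0.5294 = 2.647

2.647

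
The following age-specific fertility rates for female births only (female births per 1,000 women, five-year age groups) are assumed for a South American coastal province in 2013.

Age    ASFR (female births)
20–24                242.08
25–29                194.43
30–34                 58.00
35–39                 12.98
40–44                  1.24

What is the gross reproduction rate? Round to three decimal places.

2.544

Sum of female ASFRs = 242.08 + 194.43 + 58.00 + 12.98 + 1.24 = 508.73
GRR = 5 × 508.73 / 1000 = 2.54365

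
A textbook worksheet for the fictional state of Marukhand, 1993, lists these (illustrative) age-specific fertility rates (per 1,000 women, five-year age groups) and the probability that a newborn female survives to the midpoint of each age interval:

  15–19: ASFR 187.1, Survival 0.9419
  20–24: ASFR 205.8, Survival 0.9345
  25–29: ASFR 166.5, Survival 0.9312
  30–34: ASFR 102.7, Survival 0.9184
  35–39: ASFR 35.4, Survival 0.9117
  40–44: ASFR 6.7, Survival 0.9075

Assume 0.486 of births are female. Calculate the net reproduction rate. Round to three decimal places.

1.595

Proportion female at birth = 0.486.
Survival-weighted fertility by age (5·fₓ·Sₓ):
  15–19: 5 × 187.1/1000 × 0.9419 = 0.88115
  20–24: 5 × 205.8/1000 × 0.9345 = 0.96160
  25–29: 5 × 166.5/1000 × 0.9312 = 0.77522
  30–34: 5 × 102.7/1000 × 0.9184 = 0.47160
  35–39: 5 × 35.4/1000 × 0.9117 = 0.16137
  40–44: 5 × 6.7/1000 × 0.9075 = 0.03040
Sum = 3.28134
NRR = 0.486 × 3.28134 = 1.59473
With NRR above 1 the population is above replacement fertility.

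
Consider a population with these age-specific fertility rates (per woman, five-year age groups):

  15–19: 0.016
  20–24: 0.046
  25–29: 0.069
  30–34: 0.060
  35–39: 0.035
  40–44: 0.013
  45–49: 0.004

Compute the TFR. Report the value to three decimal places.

1.215

Sum of ASFRs = 0.016 + 0.046 + 0.069 + 0.060 + 0.035 + 0.013 + 0.004 = 0.243
TFR = 5 × 0.243 = 1.215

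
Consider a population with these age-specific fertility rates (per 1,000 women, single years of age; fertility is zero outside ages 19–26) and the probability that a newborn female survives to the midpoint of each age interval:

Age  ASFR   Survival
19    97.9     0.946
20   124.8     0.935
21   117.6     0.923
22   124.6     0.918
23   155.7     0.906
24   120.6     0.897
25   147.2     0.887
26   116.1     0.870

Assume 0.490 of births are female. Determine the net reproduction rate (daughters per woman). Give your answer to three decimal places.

0.447

Proportion female at birth = 0.490.
Each age group contributes 1 × ASFR × survival:
  19: 1 × 97.9/1000 × 0.946 = 0.09261
  20: 1 × 124.8/1000 × 0.935 = 0.11669
  21: 1 × 117.6/1000 × 0.923 = 0.10854
  22: 1 × 124.6/1000 × 0.918 = 0.11438
  23: 1 × 155.7/1000 × 0.906 = 0.14106
  24: 1 × 120.6/1000 × 0.897 = 0.10818
  25: 1 × 147.2/1000 × 0.887 = 0.13057
  26: 1 × 116.1/1000 × 0.870 = 0.10101
Sum = 0.91304
NRR = 0.490 × 0.91304 = 0.44739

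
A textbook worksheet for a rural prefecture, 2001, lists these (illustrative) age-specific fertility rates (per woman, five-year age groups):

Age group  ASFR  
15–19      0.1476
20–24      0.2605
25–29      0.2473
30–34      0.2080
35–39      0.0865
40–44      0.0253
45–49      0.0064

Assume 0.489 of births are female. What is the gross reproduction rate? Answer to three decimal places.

2.400

Proportion female at birth = 0.489.
Sum of ASFRs = 0.1476 + 0.2605 + 0.2473 + 0.2080 + 0.0865 + 0.0253 + 0.0064 = 0.9816
TFR = 5 × 0.9816 = 4.908
GRR = 0.489 × 4.908 = 2.40001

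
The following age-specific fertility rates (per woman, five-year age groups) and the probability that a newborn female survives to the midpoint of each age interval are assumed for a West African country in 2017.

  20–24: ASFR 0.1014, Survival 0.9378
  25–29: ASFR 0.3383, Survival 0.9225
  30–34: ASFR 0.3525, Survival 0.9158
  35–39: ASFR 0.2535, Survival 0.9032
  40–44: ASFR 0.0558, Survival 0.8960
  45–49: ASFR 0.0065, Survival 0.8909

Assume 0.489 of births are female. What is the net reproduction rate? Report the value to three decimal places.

2.481

Proportion female at birth = 0.489.
Weighting each age-specific rate by interval width and survival:
  20–24: 5 × 0.1014 × 0.9378 = 0.47546
  25–29: 5 × 0.3383 × 0.9225 = 1.56041
  30–34: 5 × 0.3525 × 0.9158 = 1.61410
  35–39: 5 × 0.2535 × 0.9032 = 1.14481
  40–44: 5 × 0.0558 × 0.8960 = 0.24998
  45–49: 5 × 0.0065 × 0.8909 = 0.02895
Sum = 5.07371
NRR = 0.489 × 5.07371 = 2.48104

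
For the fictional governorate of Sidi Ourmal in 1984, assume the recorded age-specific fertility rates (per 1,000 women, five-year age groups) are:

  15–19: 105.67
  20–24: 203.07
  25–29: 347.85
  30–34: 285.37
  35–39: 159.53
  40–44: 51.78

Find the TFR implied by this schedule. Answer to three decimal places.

5.766

Sum of ASFRs = 105.67 + 203.07 + 347.85 + 285.37 + 159.53 + 51.78 = 1153.27
TFR = 5 × 1153.27 / 1000 = 5.76635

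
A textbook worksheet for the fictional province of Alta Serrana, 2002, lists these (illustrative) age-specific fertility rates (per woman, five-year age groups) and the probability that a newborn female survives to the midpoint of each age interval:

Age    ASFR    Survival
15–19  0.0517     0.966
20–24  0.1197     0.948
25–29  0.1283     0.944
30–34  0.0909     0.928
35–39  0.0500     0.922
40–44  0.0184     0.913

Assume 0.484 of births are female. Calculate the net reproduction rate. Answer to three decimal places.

1.045

Proportion female at birth = 0.484.
Weighting each age-specific rate by interval width and survival:
  15–19: 5 × 0.0517 × 0.966 = 0.24971
  20–24: 5 × 0.1197 × 0.948 = 0.56738
  25–29: 5 × 0.1283 × 0.944 = 0.60558
  30–34: 5 × 0.0909 × 0.928 = 0.42178
  35–39: 5 × 0.0500 × 0.922 = 0.23050
  40–44: 5 × 0.0184 × 0.913 = 0.08400
Sum = 2.15895
NRR = 0.484 × 2.15895 = 1.04493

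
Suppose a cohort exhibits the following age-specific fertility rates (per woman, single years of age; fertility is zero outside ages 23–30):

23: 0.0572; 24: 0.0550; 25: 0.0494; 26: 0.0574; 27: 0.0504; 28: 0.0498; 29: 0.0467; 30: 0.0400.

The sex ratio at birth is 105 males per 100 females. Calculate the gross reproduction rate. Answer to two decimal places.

0.20

Proportion female at birth = 100 / (100 + 105) = 0.48780.
Sum of ASFRs = 0.0572 + 0.0550 + 0.0494 + 0.0574 + 0.0504 + 0.0498 + 0.0467 + 0.0400 = 0.4059
TFR = 0.4059
GRR = 0.48780 × 0.4059 = 0.19800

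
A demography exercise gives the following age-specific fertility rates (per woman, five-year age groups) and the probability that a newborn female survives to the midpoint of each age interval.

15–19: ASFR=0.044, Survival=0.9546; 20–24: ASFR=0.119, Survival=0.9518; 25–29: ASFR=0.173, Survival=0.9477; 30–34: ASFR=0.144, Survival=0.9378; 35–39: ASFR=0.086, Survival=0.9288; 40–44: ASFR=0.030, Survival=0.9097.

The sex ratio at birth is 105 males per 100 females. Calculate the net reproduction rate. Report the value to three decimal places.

1.369

Proportion female at birth = 100 / (100 + 105) = 0.48780.
Each age group contributes 5 × ASFR × survival:
  15–19: 5 × 0.044 × 0.9546 = 0.21001
  20–24: 5 × 0.119 × 0.9518 = 0.56632
  25–29: 5 × 0.173 × 0.9477 = 0.81976
  30–34: 5 × 0.144 × 0.9378 = 0.67522
  35–39: 5 × 0.086 × 0.9288 = 0.39938
  40–44: 5 × 0.030 × 0.9097 = 0.13646
Sum = 2.80715
NRR = 0.48780 × 2.80715 = 1.36933
NRR > 1, so each generation more than replaces itself.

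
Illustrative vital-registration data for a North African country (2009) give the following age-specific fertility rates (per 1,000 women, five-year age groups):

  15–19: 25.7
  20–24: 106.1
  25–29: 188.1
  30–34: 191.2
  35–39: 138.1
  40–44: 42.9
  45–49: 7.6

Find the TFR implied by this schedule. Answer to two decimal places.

3.50

Sum of ASFRs = 25.7 + 106.1 + 188.1 + 191.2 + 138.1 + 42.9 + 7.6 = 699.7
TFR = 5 × 699.7 / 1000 = 3.4985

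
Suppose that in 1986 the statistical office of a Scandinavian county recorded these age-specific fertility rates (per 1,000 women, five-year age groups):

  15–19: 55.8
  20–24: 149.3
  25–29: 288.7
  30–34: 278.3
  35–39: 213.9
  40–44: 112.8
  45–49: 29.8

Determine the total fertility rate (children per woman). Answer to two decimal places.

5.64

Sum of ASFRs = 55.8 + 149.3 + 288.7 + 278.3 + 213.9 + 112.8 + 29.8 = 1128.6
TFR = 5 × 1128.6 / 1000 = 5.643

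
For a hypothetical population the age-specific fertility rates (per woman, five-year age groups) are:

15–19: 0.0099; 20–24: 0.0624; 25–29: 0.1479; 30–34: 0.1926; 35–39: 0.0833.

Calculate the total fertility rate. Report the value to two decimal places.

2.48

Sum of ASFRs = 0.0099 + 0.0624 + 0.1479 + 0.1926 + 0.0833 = 0.4961
TFR = 5 × 0.4961 = 2.4805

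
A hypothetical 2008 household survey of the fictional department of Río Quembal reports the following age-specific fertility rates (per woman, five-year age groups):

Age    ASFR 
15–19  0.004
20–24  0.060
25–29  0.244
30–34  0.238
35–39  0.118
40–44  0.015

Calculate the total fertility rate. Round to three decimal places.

Sum of ASFRs = 0.004 + 0.060 + 0.244 + 0.238 + 0.118 + 0.015 = 0.679
TFR = 5 × 0.679 = 3.395

3.395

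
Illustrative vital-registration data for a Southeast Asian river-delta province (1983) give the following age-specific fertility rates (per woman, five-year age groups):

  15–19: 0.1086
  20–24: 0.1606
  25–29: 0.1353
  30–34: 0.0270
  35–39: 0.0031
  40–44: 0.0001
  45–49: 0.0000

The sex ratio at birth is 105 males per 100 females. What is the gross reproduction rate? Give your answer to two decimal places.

Proportion female at birth = 100 / (100 + 105) = 0.48780.
Sum of ASFRs = 0.1086 + 0.1606 + 0.1353 + 0.0270 + 0.0031 + 0.0001 + 0.0000 = 0.4347
TFR = 5 × 0.4347 = 2.1735
GRR = 0.48780 × 2.1735 = 1.06023

1.06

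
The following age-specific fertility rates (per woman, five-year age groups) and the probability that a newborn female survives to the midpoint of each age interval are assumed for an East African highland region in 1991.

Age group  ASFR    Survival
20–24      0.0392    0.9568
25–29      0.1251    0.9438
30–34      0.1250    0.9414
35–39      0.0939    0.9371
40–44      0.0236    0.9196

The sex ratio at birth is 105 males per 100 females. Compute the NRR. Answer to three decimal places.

Proportion female at birth = 100 / (100 + 105) = 0.48780.
Weighting each age-specific rate by interval width and survival:
  20–24: 5 × 0.0392 × 0.9568 = 0.18753
  25–29: 5 × 0.1251 × 0.9438 = 0.59035
  30–34: 5 × 0.1250 × 0.9414 = 0.58838
  35–39: 5 × 0.0939 × 0.9371 = 0.43997
  40–44: 5 × 0.0236 × 0.9196 = 0.10851
Sum = 1.91474
NRR = 0.48780 × 1.91474 = 0.93401

0.934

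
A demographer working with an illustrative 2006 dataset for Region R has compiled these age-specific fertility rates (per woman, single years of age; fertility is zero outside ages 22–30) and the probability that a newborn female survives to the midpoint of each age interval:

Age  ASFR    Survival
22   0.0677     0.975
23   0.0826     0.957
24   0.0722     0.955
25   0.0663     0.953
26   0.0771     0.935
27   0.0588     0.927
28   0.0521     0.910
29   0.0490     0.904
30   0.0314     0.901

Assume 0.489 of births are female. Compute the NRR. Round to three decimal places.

Proportion female at birth = 0.489.
Survival-weighted fertility by age (1·fₓ·Sₓ):
  22: 1 × 0.0677 × 0.975 = 0.06601
  23: 1 × 0.0826 × 0.957 = 0.07905
  24: 1 × 0.0722 × 0.955 = 0.06895
  25: 1 × 0.0663 × 0.953 = 0.06318
  26: 1 × 0.0771 × 0.935 = 0.07209
  27: 1 × 0.0588 × 0.927 = 0.05451
  28: 1 × 0.0521 × 0.910 = 0.04741
  29: 1 × 0.0490 × 0.904 = 0.04430
  30: 1 × 0.0314 × 0.901 = 0.02829
Sum = 0.52379
NRR = 0.489 × 0.52379 = 0.25613

0.256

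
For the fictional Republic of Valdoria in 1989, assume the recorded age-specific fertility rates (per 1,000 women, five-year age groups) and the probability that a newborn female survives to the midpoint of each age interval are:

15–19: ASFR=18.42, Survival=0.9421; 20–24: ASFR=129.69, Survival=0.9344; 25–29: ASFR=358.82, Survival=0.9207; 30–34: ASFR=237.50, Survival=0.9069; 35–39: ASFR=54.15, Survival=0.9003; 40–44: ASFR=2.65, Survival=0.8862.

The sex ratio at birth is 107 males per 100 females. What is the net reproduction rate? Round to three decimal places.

1.776

Proportion female at birth = 100 / (100 + 107) = 0.48309.
Survival-weighted fertility by age (5·fₓ·Sₓ):
  15–19: 5 × 18.42/1000 × 0.9421 = 0.08677
  20–24: 5 × 129.69/1000 × 0.9344 = 0.60591
  25–29: 5 × 358.82/1000 × 0.9207 = 1.65183
  30–34: 5 × 237.50/1000 × 0.9069 = 1.07694
  35–39: 5 × 54.15/1000 × 0.9003 = 0.24376
  40–44: 5 × 2.65/1000 × 0.8862 = 0.01174
Sum = 3.67695
NRR = 0.48309 × 3.67695 = 1.77630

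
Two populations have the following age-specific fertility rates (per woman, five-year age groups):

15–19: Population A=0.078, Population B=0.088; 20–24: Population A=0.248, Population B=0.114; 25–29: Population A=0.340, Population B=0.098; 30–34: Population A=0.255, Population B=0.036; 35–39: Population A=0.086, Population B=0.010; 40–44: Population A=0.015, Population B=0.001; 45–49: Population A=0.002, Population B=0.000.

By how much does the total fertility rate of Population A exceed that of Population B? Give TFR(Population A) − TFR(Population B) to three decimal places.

3.385

Population A:
  Sum of ASFRs = 0.078 + 0.248 + 0.340 + 0.255 + 0.086 + 0.015 + 0.002 = 1.024
  TFR = 5 × 1.024 = 5.12
Population B:
  Sum of ASFRs = 0.088 + 0.114 + 0.098 + 0.036 + 0.010 + 0.001 + 0.000 = 0.347
  TFR = 5 × 0.347 = 1.735
Difference = 5.12 − 1.735 = 3.385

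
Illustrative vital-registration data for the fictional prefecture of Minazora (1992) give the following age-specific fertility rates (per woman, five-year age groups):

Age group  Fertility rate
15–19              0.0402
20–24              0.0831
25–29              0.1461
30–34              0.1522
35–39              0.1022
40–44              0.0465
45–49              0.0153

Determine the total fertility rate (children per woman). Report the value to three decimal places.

Sum of ASFRs = 0.0402 + 0.0831 + 0.1461 + 0.1522 + 0.1022 + 0.0465 + 0.0153 = 0.5856
TFR = 5 × 0.5856 = 2.928

2.928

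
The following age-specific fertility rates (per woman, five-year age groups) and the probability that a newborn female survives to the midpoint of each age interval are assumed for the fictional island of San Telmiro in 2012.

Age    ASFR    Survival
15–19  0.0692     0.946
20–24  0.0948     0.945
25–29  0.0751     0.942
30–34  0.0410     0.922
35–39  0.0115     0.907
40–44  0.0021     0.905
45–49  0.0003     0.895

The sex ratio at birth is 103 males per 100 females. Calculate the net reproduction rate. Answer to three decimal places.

Proportion female at birth = 100 / (100 + 103) = 0.49261.
Per-age-group product (5 × ASFR × survival probability):
  15–19: 5 × 0.0692 × 0.946 = 0.32732
  20–24: 5 × 0.0948 × 0.945 = 0.44793
  25–29: 5 × 0.0751 × 0.942 = 0.35372
  30–34: 5 × 0.0410 × 0.922 = 0.18901
  35–39: 5 × 0.0115 × 0.907 = 0.05215
  40–44: 5 × 0.0021 × 0.905 = 0.00950
  45–49: 5 × 0.0003 × 0.895 = 0.00134
Sum = 1.38097
NRR = 0.49261 × 1.38097 = 0.68028

0.680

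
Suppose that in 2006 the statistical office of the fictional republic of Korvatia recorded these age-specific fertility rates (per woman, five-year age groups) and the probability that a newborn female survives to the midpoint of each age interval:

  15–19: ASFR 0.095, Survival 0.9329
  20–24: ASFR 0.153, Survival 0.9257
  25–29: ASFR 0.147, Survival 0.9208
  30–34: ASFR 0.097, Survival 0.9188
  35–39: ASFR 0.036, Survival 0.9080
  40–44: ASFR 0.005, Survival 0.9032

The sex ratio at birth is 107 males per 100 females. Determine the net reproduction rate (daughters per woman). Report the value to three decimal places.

1.188

Proportion female at birth = 100 / (100 + 107) = 0.48309.
Per-age-group product (5 × ASFR × survival probability):
  15–19: 5 × 0.095 × 0.9329 = 0.44313
  20–24: 5 × 0.153 × 0.9257 = 0.70816
  25–29: 5 × 0.147 × 0.9208 = 0.67679
  30–34: 5 × 0.097 × 0.9188 = 0.44562
  35–39: 5 × 0.036 × 0.9080 = 0.16344
  40–44: 5 × 0.005 × 0.9032 = 0.02258
Sum = 2.45972
NRR = 0.48309 × 2.45972 = 1.18827
NRR > 1, so each generation more than replaces itself.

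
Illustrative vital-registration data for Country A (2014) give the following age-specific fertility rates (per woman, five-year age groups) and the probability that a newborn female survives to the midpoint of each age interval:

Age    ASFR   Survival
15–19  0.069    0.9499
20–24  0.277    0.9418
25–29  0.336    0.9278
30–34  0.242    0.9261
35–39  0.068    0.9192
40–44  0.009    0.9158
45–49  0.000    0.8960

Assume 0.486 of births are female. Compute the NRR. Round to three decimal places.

2.267

Proportion female at birth = 0.486.
Survival-weighted fertility by age (5·fₓ·Sₓ):
  15–19: 5 × 0.069 × 0.9499 = 0.32772
  20–24: 5 × 0.277 × 0.9418 = 1.30439
  25–29: 5 × 0.336 × 0.9278 = 1.55870
  30–34: 5 × 0.242 × 0.9261 = 1.12058
  35–39: 5 × 0.068 × 0.9192 = 0.31253
  40–44: 5 × 0.009 × 0.9158 = 0.04121
  45–49: 5 × 0.000 × 0.8960 = 0.00000
Sum = 4.66513
NRR = 0.486 × 4.66513 = 2.26725
NRR > 1, so each generation more than replaces itself.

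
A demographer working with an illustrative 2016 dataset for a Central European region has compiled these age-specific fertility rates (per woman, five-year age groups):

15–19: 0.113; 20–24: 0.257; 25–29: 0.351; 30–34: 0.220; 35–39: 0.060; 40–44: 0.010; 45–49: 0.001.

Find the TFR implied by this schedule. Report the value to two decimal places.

5.06

Sum of ASFRs = 0.113 + 0.257 + 0.351 + 0.220 + 0.060 + 0.010 + 0.001 = 1.012
TFR = 5 × 1.012 = 5.06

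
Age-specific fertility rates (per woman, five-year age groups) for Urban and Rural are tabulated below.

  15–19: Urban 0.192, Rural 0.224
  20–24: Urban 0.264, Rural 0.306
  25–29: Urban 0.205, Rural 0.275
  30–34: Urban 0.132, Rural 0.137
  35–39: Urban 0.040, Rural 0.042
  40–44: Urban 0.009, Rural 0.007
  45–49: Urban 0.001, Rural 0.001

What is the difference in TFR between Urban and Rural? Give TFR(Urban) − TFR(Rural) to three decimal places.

Urban:
  Sum of ASFRs = 0.192 + 0.264 + 0.205 + 0.132 + 0.040 + 0.009 + 0.001 = 0.843
  TFR = 5 × 0.843 = 4.215
Rural:
  Sum of ASFRs = 0.224 + 0.306 + 0.275 + 0.137 + 0.042 + 0.007 + 0.001 = 0.992
  TFR = 5 × 0.992 = 4.96
Difference = 4.215 − 4.96 = -0.745

-0.745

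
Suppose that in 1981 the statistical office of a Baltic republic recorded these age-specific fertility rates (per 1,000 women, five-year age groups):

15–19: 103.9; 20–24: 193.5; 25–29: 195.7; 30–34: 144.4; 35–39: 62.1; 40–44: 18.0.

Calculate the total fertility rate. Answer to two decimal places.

Sum of ASFRs = 103.9 + 193.5 + 195.7 + 144.4 + 62.1 + 18.0 = 717.6
TFR = 5 × 717.6 / 1000 = 3.588

3.59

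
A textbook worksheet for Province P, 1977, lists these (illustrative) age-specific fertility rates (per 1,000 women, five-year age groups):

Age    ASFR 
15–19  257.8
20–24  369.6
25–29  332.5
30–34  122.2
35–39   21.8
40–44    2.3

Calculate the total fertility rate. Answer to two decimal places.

Sum of ASFRs = 257.8 + 369.6 + 332.5 + 122.2 + 21.8 + 2.3 = 1106.2
TFR = 5 × 1106.2 / 1000 = 5.531

5.53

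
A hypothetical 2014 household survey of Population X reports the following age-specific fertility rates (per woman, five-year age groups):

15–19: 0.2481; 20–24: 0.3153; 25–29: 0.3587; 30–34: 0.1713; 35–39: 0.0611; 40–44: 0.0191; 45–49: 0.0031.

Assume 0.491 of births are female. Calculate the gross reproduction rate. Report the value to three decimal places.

2.889

Proportion female at birth = 0.491.
Sum of ASFRs = 0.2481 + 0.3153 + 0.3587 + 0.1713 + 0.0611 + 0.0191 + 0.0031 = 1.1767
TFR = 5 × 1.1767 = 5.8835
GRR = 0.491 × 5.8835 = 2.88880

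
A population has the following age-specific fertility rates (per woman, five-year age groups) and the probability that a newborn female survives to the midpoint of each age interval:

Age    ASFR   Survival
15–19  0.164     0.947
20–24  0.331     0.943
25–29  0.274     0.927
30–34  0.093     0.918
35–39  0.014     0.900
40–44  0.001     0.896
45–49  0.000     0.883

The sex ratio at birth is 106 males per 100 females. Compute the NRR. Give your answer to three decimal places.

1.991

Proportion female at birth = 100 / (100 + 106) = 0.48544.
Per-age-group product (5 × ASFR × survival probability):
  15–19: 5 × 0.164 × 0.947 = 0.77654
  20–24: 5 × 0.331 × 0.943 = 1.56067
  25–29: 5 × 0.274 × 0.927 = 1.26999
  30–34: 5 × 0.093 × 0.918 = 0.42687
  35–39: 5 × 0.014 × 0.900 = 0.06300
  40–44: 5 × 0.001 × 0.896 = 0.00448
  45–49: 5 × 0.000 × 0.883 = 0.00000
Sum = 4.10155
NRR = 0.48544 × 4.10155 = 1.99106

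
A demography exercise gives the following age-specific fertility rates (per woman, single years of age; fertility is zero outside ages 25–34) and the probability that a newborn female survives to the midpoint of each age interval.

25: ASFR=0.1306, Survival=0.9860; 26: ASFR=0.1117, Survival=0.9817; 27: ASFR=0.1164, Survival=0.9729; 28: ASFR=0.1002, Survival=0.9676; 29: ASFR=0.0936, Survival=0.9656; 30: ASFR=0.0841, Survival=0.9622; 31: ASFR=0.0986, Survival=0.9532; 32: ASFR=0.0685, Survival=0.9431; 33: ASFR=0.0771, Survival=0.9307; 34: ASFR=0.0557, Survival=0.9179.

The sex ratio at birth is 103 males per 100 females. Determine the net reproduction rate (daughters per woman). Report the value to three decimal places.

0.444

Proportion female at birth = 100 / (100 + 103) = 0.49261.
Weighting each age-specific rate by interval width and survival:
  25: 1 × 0.1306 × 0.9860 = 0.12877
  26: 1 × 0.1117 × 0.9817 = 0.10966
  27: 1 × 0.1164 × 0.9729 = 0.11325
  28: 1 × 0.1002 × 0.9676 = 0.09695
  29: 1 × 0.0936 × 0.9656 = 0.09038
  30: 1 × 0.0841 × 0.9622 = 0.08092
  31: 1 × 0.0986 × 0.9532 = 0.09399
  32: 1 × 0.0685 × 0.9431 = 0.06460
  33: 1 × 0.0771 × 0.9307 = 0.07176
  34: 1 × 0.0557 × 0.9179 = 0.05113
Sum = 0.90141
NRR = 0.49261 × 0.90141 = 0.44404
With NRR below 1 the population is below replacement fertility.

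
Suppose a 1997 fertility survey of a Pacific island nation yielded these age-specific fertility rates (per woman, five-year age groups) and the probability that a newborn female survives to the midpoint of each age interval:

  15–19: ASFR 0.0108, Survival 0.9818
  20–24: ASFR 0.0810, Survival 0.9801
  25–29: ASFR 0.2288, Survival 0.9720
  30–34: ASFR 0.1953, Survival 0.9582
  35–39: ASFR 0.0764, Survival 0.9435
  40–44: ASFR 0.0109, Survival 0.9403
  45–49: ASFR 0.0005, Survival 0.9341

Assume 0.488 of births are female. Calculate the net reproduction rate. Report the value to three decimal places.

1.421

Proportion female at birth = 0.488.
Per-age-group product (5 × ASFR × survival probability):
  15–19: 5 × 0.0108 × 0.9818 = 0.05302
  20–24: 5 × 0.0810 × 0.9801 = 0.39694
  25–29: 5 × 0.2288 × 0.9720 = 1.11197
  30–34: 5 × 0.1953 × 0.9582 = 0.93568
  35–39: 5 × 0.0764 × 0.9435 = 0.36042
  40–44: 5 × 0.0109 × 0.9403 = 0.05125
  45–49: 5 × 0.0005 × 0.9341 = 0.00234
Sum = 2.91162
NRR = 0.488 × 2.91162 = 1.42087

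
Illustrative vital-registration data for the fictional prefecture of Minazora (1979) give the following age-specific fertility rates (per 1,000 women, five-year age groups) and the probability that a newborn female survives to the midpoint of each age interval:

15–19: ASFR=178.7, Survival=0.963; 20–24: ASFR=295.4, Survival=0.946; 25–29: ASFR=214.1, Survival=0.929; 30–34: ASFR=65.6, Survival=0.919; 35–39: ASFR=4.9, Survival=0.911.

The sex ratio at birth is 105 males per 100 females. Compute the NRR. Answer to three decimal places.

Proportion female at birth = 100 / (100 + 105) = 0.48780.
Per-age-group product (5 × ASFR × survival probability):
  15–19: 5 × 178.7/1000 × 0.963 = 0.86044
  20–24: 5 × 295.4/1000 × 0.946 = 1.39724
  25–29: 5 × 214.1/1000 × 0.929 = 0.99449
  30–34: 5 × 65.6/1000 × 0.919 = 0.30143
  35–39: 5 × 4.9/1000 × 0.911 = 0.02232
Sum = 3.57592
NRR = 0.48780 × 3.57592 = 1.74433
With NRR above 1 the population is above replacement fertility.

1.744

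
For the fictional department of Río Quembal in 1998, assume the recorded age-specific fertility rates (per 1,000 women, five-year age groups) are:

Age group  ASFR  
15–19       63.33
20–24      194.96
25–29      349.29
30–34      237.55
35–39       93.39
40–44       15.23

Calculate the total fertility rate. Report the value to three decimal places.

4.769

Sum of ASFRs = 63.33 + 194.96 + 349.29 + 237.55 + 93.39 + 15.23 = 953.75
TFR = 5 × 953.75 / 1000 = 4.76875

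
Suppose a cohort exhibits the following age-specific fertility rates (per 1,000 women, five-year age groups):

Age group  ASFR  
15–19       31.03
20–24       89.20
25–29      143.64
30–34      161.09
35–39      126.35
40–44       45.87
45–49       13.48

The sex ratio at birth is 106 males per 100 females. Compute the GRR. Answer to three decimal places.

1.482

Proportion female at birth = 100 / (100 + 106) = 0.48544.
Sum of ASFRs = 31.03 + 89.20 + 143.64 + 161.09 + 126.35 + 45.87 + 13.48 = 610.66
TFR = 5 × 610.66 / 1000 = 3.0533
GRR = 0.48544 × 3.0533 = 1.48219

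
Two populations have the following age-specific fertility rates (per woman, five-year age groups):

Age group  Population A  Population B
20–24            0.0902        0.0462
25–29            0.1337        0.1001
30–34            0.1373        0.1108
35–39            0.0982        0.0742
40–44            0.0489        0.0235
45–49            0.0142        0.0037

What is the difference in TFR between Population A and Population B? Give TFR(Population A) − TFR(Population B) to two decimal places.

0.82

Population A:
  Sum of ASFRs = 0.0902 + 0.1337 + 0.1373 + 0.0982 + 0.0489 + 0.0142 = 0.5225
  TFR = 5 × 0.5225 = 2.6125
Population B:
  Sum of ASFRs = 0.0462 + 0.1001 + 0.1108 + 0.0742 + 0.0235 + 0.0037 = 0.3585
  TFR = 5 × 0.3585 = 1.7925
Difference = 2.6125 − 1.7925 = 0.82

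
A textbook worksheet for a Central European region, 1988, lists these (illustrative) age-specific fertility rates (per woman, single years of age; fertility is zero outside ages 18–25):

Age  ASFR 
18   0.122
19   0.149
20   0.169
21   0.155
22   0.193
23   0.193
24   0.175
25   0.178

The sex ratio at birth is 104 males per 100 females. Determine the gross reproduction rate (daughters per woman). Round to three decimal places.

Proportion female at birth = 100 / (100 + 104) = 0.49020.
Sum of ASFRs = 0.122 + 0.149 + 0.169 + 0.155 + 0.193 + 0.193 + 0.175 + 0.178 = 1.334
TFR = 1.334
GRR = 0.49020 × 1.334 = 0.65393

0.654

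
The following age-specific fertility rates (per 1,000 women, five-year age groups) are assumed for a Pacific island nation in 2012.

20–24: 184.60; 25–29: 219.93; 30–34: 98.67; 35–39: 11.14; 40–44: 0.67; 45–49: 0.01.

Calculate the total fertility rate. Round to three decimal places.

Sum of ASFRs = 184.60 + 219.93 + 98.67 + 11.14 + 0.67 + 0.01 = 515.02
TFR = 5 × 515.02 / 1000 = 2.5751

2.575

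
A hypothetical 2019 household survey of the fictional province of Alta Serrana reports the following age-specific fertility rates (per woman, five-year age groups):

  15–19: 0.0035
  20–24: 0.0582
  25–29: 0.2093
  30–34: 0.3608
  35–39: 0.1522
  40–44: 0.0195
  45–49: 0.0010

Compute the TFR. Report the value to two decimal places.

4.02

Sum of ASFRs = 0.0035 + 0.0582 + 0.2093 + 0.3608 + 0.1522 + 0.0195 + 0.0010 = 0.8045
TFR = 5 × 0.8045 = 4.0225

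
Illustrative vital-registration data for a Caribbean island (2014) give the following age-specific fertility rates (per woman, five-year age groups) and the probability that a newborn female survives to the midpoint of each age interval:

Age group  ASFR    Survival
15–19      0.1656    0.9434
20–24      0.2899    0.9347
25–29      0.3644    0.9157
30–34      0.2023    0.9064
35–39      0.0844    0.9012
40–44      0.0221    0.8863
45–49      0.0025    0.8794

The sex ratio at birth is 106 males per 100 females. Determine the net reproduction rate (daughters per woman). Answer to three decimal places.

Proportion female at birth = 100 / (100 + 106) = 0.48544.
Survival-weighted fertility by age (5·fₓ·Sₓ):
  15–19: 5 × 0.1656 × 0.9434 = 0.78114
  20–24: 5 × 0.2899 × 0.9347 = 1.35485
  25–29: 5 × 0.3644 × 0.9157 = 1.66841
  30–34: 5 × 0.2023 × 0.9064 = 0.91682
  35–39: 5 × 0.0844 × 0.9012 = 0.38031
  40–44: 5 × 0.0221 × 0.8863 = 0.09794
  45–49: 5 × 0.0025 × 0.8794 = 0.01099
Sum = 5.21046
NRR = 0.48544 × 5.21046 = 2.52937
With NRR above 1 the population is above replacement fertility.

2.529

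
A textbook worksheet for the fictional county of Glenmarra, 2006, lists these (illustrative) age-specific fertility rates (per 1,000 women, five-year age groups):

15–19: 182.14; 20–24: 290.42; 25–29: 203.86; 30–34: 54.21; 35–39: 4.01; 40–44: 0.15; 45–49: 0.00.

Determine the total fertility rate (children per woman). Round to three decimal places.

3.674

Sum of ASFRs = 182.14 + 290.42 + 203.86 + 54.21 + 4.01 + 0.15 + 0.00 = 734.79
TFR = 5 × 734.79 / 1000 = 3.67395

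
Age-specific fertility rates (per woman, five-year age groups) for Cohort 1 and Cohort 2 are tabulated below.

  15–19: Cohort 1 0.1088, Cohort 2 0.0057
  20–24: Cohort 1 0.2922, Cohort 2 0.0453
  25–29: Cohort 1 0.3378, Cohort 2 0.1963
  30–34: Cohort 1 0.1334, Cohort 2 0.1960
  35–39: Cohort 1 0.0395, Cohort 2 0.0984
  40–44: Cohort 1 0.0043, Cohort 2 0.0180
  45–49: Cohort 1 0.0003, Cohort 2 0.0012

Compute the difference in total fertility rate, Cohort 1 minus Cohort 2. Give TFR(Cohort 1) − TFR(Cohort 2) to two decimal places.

1.78

Cohort 1:
  Sum of ASFRs = 0.1088 + 0.2922 + 0.3378 + 0.1334 + 0.0395 + 0.0043 + 0.0003 = 0.9163
  TFR = 5 × 0.9163 = 4.5815
Cohort 2:
  Sum of ASFRs = 0.0057 + 0.0453 + 0.1963 + 0.1960 + 0.0984 + 0.0180 + 0.0012 = 0.5609
  TFR = 5 × 0.5609 = 2.8045
Difference = 4.5815 − 2.8045 = 1.777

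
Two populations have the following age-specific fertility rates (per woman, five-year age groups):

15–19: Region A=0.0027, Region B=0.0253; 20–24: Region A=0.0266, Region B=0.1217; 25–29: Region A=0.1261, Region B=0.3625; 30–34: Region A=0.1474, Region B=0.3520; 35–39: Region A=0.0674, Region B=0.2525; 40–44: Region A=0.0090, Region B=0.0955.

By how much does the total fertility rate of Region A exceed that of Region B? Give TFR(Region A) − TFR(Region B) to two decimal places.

Region A:
  Sum of ASFRs = 0.0027 + 0.0266 + 0.1261 + 0.1474 + 0.0674 + 0.0090 = 0.3792
  TFR = 5 × 0.3792 = 1.896
Region B:
  Sum of ASFRs = 0.0253 + 0.1217 + 0.3625 + 0.3520 + 0.2525 + 0.0955 = 1.2095
  TFR = 5 × 1.2095 = 6.0475
Difference = 1.896 − 6.0475 = -4.1515

-4.15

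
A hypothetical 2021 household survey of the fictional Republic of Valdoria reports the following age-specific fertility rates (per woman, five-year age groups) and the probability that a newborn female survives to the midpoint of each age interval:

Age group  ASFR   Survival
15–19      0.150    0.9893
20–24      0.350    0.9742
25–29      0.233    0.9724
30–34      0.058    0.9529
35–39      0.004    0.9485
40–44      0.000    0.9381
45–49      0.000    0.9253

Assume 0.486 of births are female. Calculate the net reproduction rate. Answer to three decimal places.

Proportion female at birth = 0.486.
Each age group contributes 5 × ASFR × survival:
  15–19: 5 × 0.150 × 0.9893 = 0.74198
  20–24: 5 × 0.350 × 0.9742 = 1.70485
  25–29: 5 × 0.233 × 0.9724 = 1.13285
  30–34: 5 × 0.058 × 0.9529 = 0.27634
  35–39: 5 × 0.004 × 0.9485 = 0.01897
  40–44: 5 × 0.000 × 0.9381 = 0.00000
  45–49: 5 × 0.000 × 0.9253 = 0.00000
Sum = 3.87499
NRR = 0.486 × 3.87499 = 1.88325

1.883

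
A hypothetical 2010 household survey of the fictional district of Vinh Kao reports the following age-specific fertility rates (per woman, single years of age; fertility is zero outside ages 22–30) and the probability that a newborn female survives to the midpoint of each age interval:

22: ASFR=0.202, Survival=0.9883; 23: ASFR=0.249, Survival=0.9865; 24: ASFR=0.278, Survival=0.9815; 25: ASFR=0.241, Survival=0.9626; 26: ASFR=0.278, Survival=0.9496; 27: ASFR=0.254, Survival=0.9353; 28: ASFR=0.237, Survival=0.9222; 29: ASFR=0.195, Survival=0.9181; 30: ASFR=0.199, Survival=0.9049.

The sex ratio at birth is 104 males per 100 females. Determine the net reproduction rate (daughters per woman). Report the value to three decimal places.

Proportion female at birth = 100 / (100 + 104) = 0.49020.
Weighting each age-specific rate by interval width and survival:
  22: 1 × 0.202 × 0.9883 = 0.19964
  23: 1 × 0.249 × 0.9865 = 0.24564
  24: 1 × 0.278 × 0.9815 = 0.27286
  25: 1 × 0.241 × 0.9626 = 0.23199
  26: 1 × 0.278 × 0.9496 = 0.26399
  27: 1 × 0.254 × 0.9353 = 0.23757
  28: 1 × 0.237 × 0.9222 = 0.21856
  29: 1 × 0.195 × 0.9181 = 0.17903
  30: 1 × 0.199 × 0.9049 = 0.18008
Sum = 2.02936
NRR = 0.49020 × 2.02936 = 0.99479

0.995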